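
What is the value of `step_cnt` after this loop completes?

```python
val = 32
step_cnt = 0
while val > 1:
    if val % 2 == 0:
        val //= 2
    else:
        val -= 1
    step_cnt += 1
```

Steps to reduce 32 to 1
`step_cnt` takes the values: 0 → 1 → 2 → 3 → 4 → 5

Answer: 5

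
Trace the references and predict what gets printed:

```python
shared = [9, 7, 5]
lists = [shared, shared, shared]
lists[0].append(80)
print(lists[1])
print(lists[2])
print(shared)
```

Key concept: list of same reference.
Step by step:
`shared = [9, 7, 5]` → shared = [9, 7, 5]
`lists = [shared, shared, shared]` → lists = [[9, 7, 5], [9, 7, 5], [9, 7, 5]]
`lists[0].append(80)` → shared = [9, 7, 5, 80]; lists = [[9, 7, 5, 80], [9, 7, 5, 80], [9, 7, 5, 80]]
`print(lists[1])` → prints [9, 7, 5, 80]
`print(lists[2])` → prints [9, 7, 5, 80]
`print(shared)` → prints [9, 7, 5, 80]

Answer:
[9, 7, 5, 80]
[9, 7, 5, 80]
[9, 7, 5, 80]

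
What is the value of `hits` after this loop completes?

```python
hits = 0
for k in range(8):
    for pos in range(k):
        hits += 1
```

Triangle number: 0+1+2+...+7
`hits` takes the values: 0 → 1 → 2 → 3 → 4 → 5 → 6 → 7 → 8 → 9 → 10 → 11 → 12 → 13 → 14 → 15 → 16 → 17 → 18 → 19 → 20 → 21 → 22 → 23 → 24 → 25 → 26 → 27 → 28

Answer: 28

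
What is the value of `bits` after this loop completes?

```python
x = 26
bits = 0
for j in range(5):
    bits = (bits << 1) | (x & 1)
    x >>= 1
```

Reverse lowest 5 bits of 26
`bits` takes the values: 0 → 1 → 2 → 5 → 11

Answer: 11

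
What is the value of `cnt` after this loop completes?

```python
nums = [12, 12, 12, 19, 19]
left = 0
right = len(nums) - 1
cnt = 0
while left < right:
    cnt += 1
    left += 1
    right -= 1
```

Iterations until pointers meet (list length 5)
`cnt` takes the values: 0 → 1 → 2

Answer: 2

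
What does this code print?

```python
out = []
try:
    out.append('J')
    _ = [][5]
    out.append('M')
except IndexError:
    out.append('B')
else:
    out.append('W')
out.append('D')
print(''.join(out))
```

Execution trace: 'J' (try body) → 'B' (except IndexError) → 'D' (after the try/except). Output: JBD

Answer: JBD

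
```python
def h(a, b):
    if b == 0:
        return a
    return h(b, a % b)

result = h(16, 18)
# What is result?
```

h(16, 18) -> h(18, 16) -> h(16, 2) -> h(2, 0) -> 2

Answer: 2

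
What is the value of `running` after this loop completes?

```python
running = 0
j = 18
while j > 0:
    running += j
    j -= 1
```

Sum 18 down to 1
`running` takes the values: 0 → 18 → 35 → 51 → 66 → 80 → 93 → 105 → 116 → 126 → 135 → 143 → 150 → 156 → 161 → 165 → 168 → 170 → 171

Answer: 171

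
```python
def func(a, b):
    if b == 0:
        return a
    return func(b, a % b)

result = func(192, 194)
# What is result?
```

func(192, 194) -> func(194, 192) -> func(192, 2) -> func(2, 0) -> 2

Answer: 2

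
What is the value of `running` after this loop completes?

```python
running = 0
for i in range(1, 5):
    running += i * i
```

Sum of squares 1² to 4² = 30
`running` takes the values: 0 → 1 → 5 → 14 → 30

Answer: 30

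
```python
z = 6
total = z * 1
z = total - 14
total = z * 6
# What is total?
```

Trace:
`z = 6` → z = 6
`total = z * 1` → total = 6
`z = total - 14` → z = -8
`total = z * 6` → total = -48
So total = -48

Answer: -48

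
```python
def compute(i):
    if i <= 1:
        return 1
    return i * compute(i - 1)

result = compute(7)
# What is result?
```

compute(7) = 7 * 6 * 5 * 4 * 3 * 2 * 1 = 5040

Answer: 5040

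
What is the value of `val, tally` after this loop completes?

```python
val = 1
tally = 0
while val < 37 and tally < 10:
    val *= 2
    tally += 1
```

Double until >= 37 or 10 iterations
`val, tally` takes the values: (1, 0) → (2, 0) → (2, 1) → (4, 1) → (4, 2) → (8, 2) → (8, 3) → (16, 3) → (16, 4) → (32, 4) → (32, 5) → (64, 5) → (64, 6)

Answer: 64, 6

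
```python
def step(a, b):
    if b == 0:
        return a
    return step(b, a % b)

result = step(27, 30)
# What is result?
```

step(27, 30) -> step(30, 27) -> step(27, 3) -> step(3, 0) -> 3

Answer: 3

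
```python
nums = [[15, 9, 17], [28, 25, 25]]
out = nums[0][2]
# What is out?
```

Trace:
`nums = [[15, 9, 17], [28, 25, 25]]` → nums = [[15, 9, 17], [28, 25, 25]]
`out = nums[0][2]` → out = 17
So out = 17

Answer: 17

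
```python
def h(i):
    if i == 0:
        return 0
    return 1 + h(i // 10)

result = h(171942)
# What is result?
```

Count of digits of 171942: 6

Answer: 6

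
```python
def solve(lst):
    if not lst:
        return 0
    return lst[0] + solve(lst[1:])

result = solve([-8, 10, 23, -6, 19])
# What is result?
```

(-8) + 10 + 23 + (-6) + 19 + 0 = 38

Answer: 38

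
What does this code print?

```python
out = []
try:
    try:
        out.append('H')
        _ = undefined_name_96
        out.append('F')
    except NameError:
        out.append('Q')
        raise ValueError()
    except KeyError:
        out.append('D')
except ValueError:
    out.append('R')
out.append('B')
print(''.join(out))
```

Execution trace: 'H' (inner try body) → 'Q' (inner except NameError) → 'R' (outer except ValueError) → 'B' (after the try/except). Output: HQRB

Answer: HQRB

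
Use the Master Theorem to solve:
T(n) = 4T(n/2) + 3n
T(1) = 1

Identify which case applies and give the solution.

a=4, b=2, f(n)=3n. log_2(4) = 2. Since c=1 < 2, Case 1 applies: T(n) = Θ(n^log_b(a)) = O(n^2).

Answer: O(n^2) - Case 1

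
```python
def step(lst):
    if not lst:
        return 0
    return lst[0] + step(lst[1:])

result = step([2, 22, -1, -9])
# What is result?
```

2 + 22 + (-1) + (-9) + 0 = 14

Answer: 14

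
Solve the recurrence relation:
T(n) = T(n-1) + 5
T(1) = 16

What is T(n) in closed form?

Unrolling: T(n) = T(1) + 5·(n-1) = 16 + 5(n-1) = 5n + 11.

Answer: T(n) = 5n + 11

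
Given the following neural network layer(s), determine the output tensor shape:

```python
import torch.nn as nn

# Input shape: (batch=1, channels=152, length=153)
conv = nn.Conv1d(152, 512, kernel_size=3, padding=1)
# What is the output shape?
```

Input: (1, 152, 153) -> Output: (1, 512, 153)

Answer: (1, 512, 153)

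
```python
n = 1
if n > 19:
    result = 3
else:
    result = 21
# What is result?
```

Trace:
`n = 1` → n = 1
`if n > 19: ...` → n > 19 is False, take else branch → result = 21
So result = 21

Answer: 21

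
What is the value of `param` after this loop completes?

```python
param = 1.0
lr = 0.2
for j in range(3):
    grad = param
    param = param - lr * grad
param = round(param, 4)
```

Gradient descent: w = 1.0 * (1 - 0.2)^3
`param` takes the values: 1.0 → 0.8 → 0.64 → 0.512

Answer: 0.512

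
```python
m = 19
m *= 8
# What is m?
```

Trace:
`m = 19` → m = 19
`m *= 8` → m = 152
So m = 152

Answer: 152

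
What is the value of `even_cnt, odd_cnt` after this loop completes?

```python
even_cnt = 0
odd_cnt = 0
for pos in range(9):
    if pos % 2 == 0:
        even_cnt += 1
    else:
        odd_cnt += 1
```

Count evens and odds in range(9)
`even_cnt, odd_cnt` takes the values: (0, 0) → (1, 0) → (1, 1) → (2, 1) → (2, 2) → (3, 2) → (3, 3) → (4, 3) → (4, 4) → (5, 4)

Answer: 5, 4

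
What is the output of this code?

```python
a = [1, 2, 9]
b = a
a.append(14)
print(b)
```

Key concept: basic list aliasing.
Step by step:
`a = [1, 2, 9]` → a = [1, 2, 9]
`b = a` → b = [1, 2, 9] (same object as a)
`a.append(14)` → a = [1, 2, 9, 14] (same object as b); b = [1, 2, 9, 14] (same object as a)
`print(b)` → prints [1, 2, 9, 14]

Answer: [1, 2, 9, 14]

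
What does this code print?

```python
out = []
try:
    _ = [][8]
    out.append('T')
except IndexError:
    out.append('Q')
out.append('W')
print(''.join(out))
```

Execution trace: 'Q' (except IndexError) → 'W' (after the try/except). Output: QW

Answer: QW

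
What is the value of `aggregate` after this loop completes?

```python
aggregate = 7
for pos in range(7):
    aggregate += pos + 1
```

Start at 7, add 1 to 7 = 35
`aggregate` takes the values: 7 → 8 → 10 → 13 → 17 → 22 → 28 → 35

Answer: 35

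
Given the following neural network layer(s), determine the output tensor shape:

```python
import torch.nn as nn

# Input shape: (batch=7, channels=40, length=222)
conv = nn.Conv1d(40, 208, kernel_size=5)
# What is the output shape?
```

Input: (7, 40, 222) -> Output: (7, 208, 218)

Answer: (7, 208, 218)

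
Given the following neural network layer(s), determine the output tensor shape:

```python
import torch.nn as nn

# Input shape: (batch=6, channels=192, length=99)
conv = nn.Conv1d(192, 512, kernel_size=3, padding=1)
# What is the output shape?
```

Input: (6, 192, 99) -> Output: (6, 512, 99)

Answer: (6, 512, 99)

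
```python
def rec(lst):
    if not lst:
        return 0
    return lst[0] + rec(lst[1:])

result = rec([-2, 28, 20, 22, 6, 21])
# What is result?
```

(-2) + 28 + 20 + 22 + 6 + 21 + 0 = 95

Answer: 95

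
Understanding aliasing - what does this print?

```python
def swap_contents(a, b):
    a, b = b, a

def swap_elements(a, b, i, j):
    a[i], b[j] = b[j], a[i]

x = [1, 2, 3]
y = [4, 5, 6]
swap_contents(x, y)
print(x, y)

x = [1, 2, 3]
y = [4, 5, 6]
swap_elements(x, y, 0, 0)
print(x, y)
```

Key concept: parameter rebinding vs mutation.
Step by step:
`x = [1, 2, 3]` → x = [1, 2, 3]
`y = [4, 5, 6]` → y = [4, 5, 6]
`swap_contents(x, y)` → no visible change to tracked variables
`print(x, y)` → prints [1, 2, 3] [4, 5, 6]
`x = [1, 2, 3]` → x = [1, 2, 3]
`y = [4, 5, 6]` → y = [4, 5, 6]
`swap_elements(x, y, 0, 0)` → x = [4, 2, 3]; y = [1, 5, 6]
`print(x, y)` → prints [4, 2, 3] [1, 5, 6]

Answer:
[1, 2, 3] [4, 5, 6]
[4, 2, 3] [1, 5, 6]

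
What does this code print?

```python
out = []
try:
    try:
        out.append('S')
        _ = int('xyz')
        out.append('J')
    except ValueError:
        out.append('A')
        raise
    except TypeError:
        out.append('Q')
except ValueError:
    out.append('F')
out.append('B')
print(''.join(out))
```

Execution trace: 'S' (inner try body) → 'A' (inner except ValueError) → 'F' (outer except ValueError) → 'B' (after the try/except). Output: SAFB

Answer: SAFB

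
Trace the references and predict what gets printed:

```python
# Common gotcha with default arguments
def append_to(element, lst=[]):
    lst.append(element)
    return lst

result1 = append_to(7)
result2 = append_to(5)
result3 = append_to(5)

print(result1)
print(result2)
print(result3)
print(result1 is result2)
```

Key concept: mutable default argument gotcha.
Step by step:
`result1 = append_to(7)` → result1 = [7]
`result2 = append_to(5)` → result1 = [7, 5] (same object as result2); result2 = [7, 5] (same object as result1)
`result3 = append_to(5)` → result1 = [7, 5, 5] (same object as result2, result3); result2 = [7, 5, 5] (same object as result1, result3); result3 = [7, 5, 5] (same object as result1, result2)
`print(result1)` → prints [7, 5, 5]
`print(result2)` → prints [7, 5, 5]
`print(result3)` → prints [7, 5, 5]
`print(result1 is result2)` → prints True

Answer:
[7, 5, 5]
[7, 5, 5]
[7, 5, 5]
True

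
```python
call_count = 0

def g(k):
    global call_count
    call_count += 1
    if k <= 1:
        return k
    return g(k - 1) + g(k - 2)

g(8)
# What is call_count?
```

Calls(k) = 1 + Calls(k-1) + Calls(k-2); Calls(0)=Calls(1)=1. For k=8 this gives 67.

Answer: 67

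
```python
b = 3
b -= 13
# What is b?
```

Trace:
`b = 3` → b = 3
`b -= 13` → b = -10
So b = -10

Answer: -10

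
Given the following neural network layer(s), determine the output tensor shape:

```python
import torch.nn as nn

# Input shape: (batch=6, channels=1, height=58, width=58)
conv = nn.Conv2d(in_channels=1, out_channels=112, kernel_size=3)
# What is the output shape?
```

Input: (6, 1, 58, 58) -> Output: (6, 112, 56, 56)

Answer: (6, 112, 56, 56)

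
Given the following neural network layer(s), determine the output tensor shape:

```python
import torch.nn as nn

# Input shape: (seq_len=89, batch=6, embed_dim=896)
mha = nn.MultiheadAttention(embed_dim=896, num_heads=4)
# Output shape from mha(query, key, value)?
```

Input: (89, 6, 896) -> Output: (89, 6, 896)

Answer: (89, 6, 896)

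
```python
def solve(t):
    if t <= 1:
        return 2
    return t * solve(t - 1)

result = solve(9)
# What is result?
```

solve(9) = 9 * 8 * 7 * 6 * 5 * 4 * 3 * 2 * 2 = 725760

Answer: 725760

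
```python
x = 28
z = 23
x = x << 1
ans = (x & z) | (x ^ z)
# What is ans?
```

Trace:
`x = 28` → x = 28
`z = 23` → z = 23
`x = x << 1` → x = 56
`ans = (x & z) | (x ^ z)` → ans = 63
So ans = 63

Answer: 63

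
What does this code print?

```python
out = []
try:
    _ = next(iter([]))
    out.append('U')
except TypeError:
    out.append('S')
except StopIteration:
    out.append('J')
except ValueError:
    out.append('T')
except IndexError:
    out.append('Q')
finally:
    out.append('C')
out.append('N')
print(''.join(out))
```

Execution trace: 'J' (except StopIteration) → 'C' (finally) → 'N' (after the try/except). Output: JCN

Answer: JCN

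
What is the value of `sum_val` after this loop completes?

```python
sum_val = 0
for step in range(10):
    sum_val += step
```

Sum of 0 to 9 = 45
`sum_val` takes the values: 0 → 1 → 3 → 6 → 10 → 15 → 21 → 28 → 36 → 45

Answer: 45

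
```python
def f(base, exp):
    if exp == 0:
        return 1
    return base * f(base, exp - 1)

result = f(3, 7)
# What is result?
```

f(3, 7) = 3 * 3 * 3 * 3 * 3 * 3 * 3 = 2187

Answer: 2187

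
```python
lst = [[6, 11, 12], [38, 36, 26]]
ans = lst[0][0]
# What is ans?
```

Trace:
`lst = [[6, 11, 12], [38, 36, 26]]` → lst = [[6, 11, 12], [38, 36, 26]]
`ans = lst[0][0]` → ans = 6
So ans = 6

Answer: 6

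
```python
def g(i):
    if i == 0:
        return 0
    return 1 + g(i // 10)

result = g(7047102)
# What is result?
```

Count of digits of 7047102: 7

Answer: 7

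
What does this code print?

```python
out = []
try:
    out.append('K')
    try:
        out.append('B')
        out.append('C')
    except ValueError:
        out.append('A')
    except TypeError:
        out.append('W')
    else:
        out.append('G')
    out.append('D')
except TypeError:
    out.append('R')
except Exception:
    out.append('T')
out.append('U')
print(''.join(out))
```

Execution trace: 'K' (try body) → 'B' (inner try body) → 'C' (inner try body, no exception) → 'G' (inner else) → 'D' (try body, no exception) → 'U' (after the try/except). Output: KBCGDU

Answer: KBCGDU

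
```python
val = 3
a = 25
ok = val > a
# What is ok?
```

Trace:
`val = 3` → val = 3
`a = 25` → a = 25
`ok = val > a` → ok = False
So ok = False

Answer: False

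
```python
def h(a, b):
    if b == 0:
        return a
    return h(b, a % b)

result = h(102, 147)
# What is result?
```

h(102, 147) -> h(147, 102) -> h(102, 45) -> h(45, 12) -> h(12, 9) -> h(9, 3) -> h(3, 0) -> 3

Answer: 3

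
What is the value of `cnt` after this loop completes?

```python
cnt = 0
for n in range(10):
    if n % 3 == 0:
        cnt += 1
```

Count numbers divisible by 3 in range(10)
`cnt` takes the values: 0 → 1 → 2 → 3 → 4

Answer: 4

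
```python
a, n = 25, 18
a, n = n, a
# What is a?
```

Trace:
`a, n = 25, 18` → a = 25; n = 18
`a, n = n, a` → a = 18; n = 25
So a = 18

Answer: 18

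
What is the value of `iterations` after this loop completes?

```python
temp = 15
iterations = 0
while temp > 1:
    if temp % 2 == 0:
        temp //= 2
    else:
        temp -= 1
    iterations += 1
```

Steps to reduce 15 to 1
`iterations` takes the values: 0 → 1 → 2 → 3 → 4 → 5 → 6

Answer: 6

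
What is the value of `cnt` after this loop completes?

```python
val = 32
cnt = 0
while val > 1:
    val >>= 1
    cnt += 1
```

Count right shifts until 1
`cnt` takes the values: 0 → 1 → 2 → 3 → 4 → 5

Answer: 5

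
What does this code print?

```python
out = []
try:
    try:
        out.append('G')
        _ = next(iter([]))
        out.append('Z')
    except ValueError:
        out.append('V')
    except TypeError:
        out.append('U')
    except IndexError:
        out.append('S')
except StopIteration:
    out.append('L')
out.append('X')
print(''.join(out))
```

Execution trace: 'G' (try body) → 'L' (outer except StopIteration) → 'X' (after the try/except). Output: GLX

Answer: GLX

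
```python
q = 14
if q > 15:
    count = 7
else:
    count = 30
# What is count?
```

Trace:
`q = 14` → q = 14
`if q > 15: ...` → q > 15 is False, take else branch → count = 30
So count = 30

Answer: 30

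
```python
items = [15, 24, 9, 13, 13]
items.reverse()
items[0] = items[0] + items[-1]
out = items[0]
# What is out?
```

Trace:
`items = [15, 24, 9, 13, 13]` → items = [15, 24, 9, 13, 13]
`items.reverse()` → items = [13, 13, 9, 24, 15]
`items[0] = items[0] + items[-1]` → items = [28, 13, 9, 24, 15]
`out = items[0]` → out = 28
So out = 28

Answer: 28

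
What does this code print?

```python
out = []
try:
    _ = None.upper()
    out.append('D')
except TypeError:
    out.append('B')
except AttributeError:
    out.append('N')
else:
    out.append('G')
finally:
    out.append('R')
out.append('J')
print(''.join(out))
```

Execution trace: 'N' (except AttributeError) → 'R' (finally) → 'J' (after the try/except). Output: NRJ

Answer: NRJ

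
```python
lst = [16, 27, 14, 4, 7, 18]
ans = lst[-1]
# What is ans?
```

Trace:
`lst = [16, 27, 14, 4, 7, 18]` → lst = [16, 27, 14, 4, 7, 18]
`ans = lst[-1]` → ans = 18
So ans = 18

Answer: 18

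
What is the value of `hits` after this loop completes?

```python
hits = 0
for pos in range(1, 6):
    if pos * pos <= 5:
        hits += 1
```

Count numbers where pos² ≤ 5
`hits` takes the values: 0 → 1 → 2

Answer: 2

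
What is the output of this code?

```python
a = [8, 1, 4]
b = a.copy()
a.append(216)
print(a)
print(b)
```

Key concept: list.copy() creates independent copy.
Step by step:
`a = [8, 1, 4]` → a = [8, 1, 4]
`b = a.copy()` → b = [8, 1, 4]
`a.append(216)` → a = [8, 1, 4, 216]
`print(a)` → prints [8, 1, 4, 216]
`print(b)` → prints [8, 1, 4]

Answer:
[8, 1, 4, 216]
[8, 1, 4]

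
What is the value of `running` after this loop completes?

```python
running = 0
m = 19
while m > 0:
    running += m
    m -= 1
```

Sum 19 down to 1
`running` takes the values: 0 → 19 → 37 → 54 → 70 → 85 → 99 → 112 → 124 → 135 → 145 → 154 → 162 → 169 → 175 → 180 → 184 → 187 → 189 → 190

Answer: 190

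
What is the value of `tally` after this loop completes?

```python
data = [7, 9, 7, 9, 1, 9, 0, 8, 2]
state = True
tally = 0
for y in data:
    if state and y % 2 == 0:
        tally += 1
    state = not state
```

Count even values at even positions
`tally` takes the values: 0 → 1 → 2

Answer: 2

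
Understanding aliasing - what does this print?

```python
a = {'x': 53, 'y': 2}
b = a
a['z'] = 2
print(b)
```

Key concept: dict aliasing.
Step by step:
`a = {'x': 53, 'y': 2}` → a = {'x': 53, 'y': 2}
`b = a` → b = {'x': 53, 'y': 2} (same object as a)
`a['z'] = 2` → a = {'x': 53, 'y': 2, 'z': 2} (same object as b); b = {'x': 53, 'y': 2, 'z': 2} (same object as a)
`print(b)` → prints {'x': 53, 'y': 2, 'z': 2}

Answer: {'x': 53, 'y': 2, 'z': 2}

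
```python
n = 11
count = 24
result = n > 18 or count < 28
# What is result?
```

Trace:
`n = 11` → n = 11
`count = 24` → count = 24
`result = n > 18 or count < 28` → result = True
So result = True

Answer: True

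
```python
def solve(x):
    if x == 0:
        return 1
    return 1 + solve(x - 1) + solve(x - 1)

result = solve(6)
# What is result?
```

solve(x) = 1 + 2·solve(x-1), solve(0)=1. Closed form: (1+1)·2^6 - 1 = 127.

Answer: 127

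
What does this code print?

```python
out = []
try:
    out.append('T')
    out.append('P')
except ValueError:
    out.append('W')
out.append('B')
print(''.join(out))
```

Execution trace: 'T' (try body) → 'P' (try body, no exception) → 'B' (after the try/except). Output: TPB

Answer: TPB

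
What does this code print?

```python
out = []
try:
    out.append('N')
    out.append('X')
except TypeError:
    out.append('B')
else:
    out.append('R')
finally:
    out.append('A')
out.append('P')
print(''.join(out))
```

Execution trace: 'N' (try body) → 'X' (try body, no exception) → 'R' (else) → 'A' (finally) → 'P' (after the try/except). Output: NXRAP

Answer: NXRAP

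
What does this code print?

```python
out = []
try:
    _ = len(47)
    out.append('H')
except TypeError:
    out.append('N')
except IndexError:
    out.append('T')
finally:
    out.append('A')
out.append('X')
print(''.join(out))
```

Execution trace: 'N' (except TypeError) → 'A' (finally) → 'X' (after the try/except). Output: NAX

Answer: NAX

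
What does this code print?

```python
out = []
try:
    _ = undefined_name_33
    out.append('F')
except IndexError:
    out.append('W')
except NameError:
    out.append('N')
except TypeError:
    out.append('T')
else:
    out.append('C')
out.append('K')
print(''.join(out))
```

Execution trace: 'N' (except NameError) → 'K' (after the try/except). Output: NK

Answer: NK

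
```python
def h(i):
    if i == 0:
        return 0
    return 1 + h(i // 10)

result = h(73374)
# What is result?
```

Count of digits of 73374: 5

Answer: 5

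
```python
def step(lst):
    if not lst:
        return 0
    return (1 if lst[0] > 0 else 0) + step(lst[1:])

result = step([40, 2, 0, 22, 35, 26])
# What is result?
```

Count of positive elements in [40, 2, 0, 22, 35, 26] = 5

Answer: 5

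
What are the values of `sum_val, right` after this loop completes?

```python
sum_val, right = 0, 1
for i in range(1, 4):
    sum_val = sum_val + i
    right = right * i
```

Sum and factorial of 1 to 3
`sum_val, right` takes the values: (0, 1) → (1, 1) → (3, 1) → (3, 2) → (6, 2) → (6, 6)

Answer: 6, 6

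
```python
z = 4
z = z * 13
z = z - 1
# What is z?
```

Trace:
`z = 4` → z = 4
`z = z * 13` → z = 52
`z = z - 1` → z = 51
So z = 51

Answer: 51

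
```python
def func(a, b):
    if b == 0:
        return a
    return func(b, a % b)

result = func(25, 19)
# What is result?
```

func(25, 19) -> func(19, 6) -> func(6, 1) -> func(1, 0) -> 1

Answer: 1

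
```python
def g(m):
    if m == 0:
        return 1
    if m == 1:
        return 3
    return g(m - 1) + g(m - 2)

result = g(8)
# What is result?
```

Build up from base cases: g(0)=1, g(1)=3, g(2)=4, g(3)=7, g(4)=11, g(5)=18, g(6)=29, ..., g(8)=76

Answer: 76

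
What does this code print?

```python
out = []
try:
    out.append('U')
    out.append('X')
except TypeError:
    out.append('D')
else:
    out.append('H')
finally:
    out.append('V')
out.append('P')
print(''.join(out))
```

Execution trace: 'U' (try body) → 'X' (try body, no exception) → 'H' (else) → 'V' (finally) → 'P' (after the try/except). Output: UXHVP

Answer: UXHVP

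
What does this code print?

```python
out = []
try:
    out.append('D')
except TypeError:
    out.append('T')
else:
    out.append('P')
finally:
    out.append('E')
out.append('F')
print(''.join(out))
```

Execution trace: 'D' (try body, no exception) → 'P' (else) → 'E' (finally) → 'F' (after the try/except). Output: DPEF

Answer: DPEF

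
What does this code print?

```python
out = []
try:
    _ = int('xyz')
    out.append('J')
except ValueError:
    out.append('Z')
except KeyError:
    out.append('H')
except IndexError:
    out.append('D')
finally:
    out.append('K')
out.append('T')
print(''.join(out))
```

Execution trace: 'Z' (except ValueError) → 'K' (finally) → 'T' (after the try/except). Output: ZKT

Answer: ZKT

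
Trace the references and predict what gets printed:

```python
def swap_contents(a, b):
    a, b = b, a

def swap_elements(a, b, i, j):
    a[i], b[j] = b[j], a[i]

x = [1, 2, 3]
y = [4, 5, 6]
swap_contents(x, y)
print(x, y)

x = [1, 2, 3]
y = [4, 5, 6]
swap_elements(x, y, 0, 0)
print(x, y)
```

Key concept: parameter rebinding vs mutation.
Step by step:
`x = [1, 2, 3]` → x = [1, 2, 3]
`y = [4, 5, 6]` → y = [4, 5, 6]
`swap_contents(x, y)` → no visible change to tracked variables
`print(x, y)` → prints [1, 2, 3] [4, 5, 6]
`x = [1, 2, 3]` → x = [1, 2, 3]
`y = [4, 5, 6]` → y = [4, 5, 6]
`swap_elements(x, y, 0, 0)` → x = [4, 2, 3]; y = [1, 5, 6]
`print(x, y)` → prints [4, 2, 3] [1, 5, 6]

Answer:
[1, 2, 3] [4, 5, 6]
[4, 2, 3] [1, 5, 6]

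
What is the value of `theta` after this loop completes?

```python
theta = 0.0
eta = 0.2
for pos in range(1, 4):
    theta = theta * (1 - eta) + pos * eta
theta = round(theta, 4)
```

Moving average with lr=0.2
`theta` takes the values: 0.0 → 0.2 → 0.56 → 1.048

Answer: 1.048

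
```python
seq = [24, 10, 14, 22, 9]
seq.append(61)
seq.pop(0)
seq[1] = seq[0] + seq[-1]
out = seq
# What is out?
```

Trace:
`seq = [24, 10, 14, 22, 9]` → seq = [24, 10, 14, 22, 9]
`seq.append(61)` → seq = [24, 10, 14, 22, 9, 61]
`seq.pop(0)` → seq = [10, 14, 22, 9, 61]
`seq[1] = seq[0] + seq[-1]` → seq = [10, 71, 22, 9, 61]
`out = seq` → out = [10, 71, 22, 9, 61]
So out = [10, 71, 22, 9, 61]

Answer: [10, 71, 22, 9, 61]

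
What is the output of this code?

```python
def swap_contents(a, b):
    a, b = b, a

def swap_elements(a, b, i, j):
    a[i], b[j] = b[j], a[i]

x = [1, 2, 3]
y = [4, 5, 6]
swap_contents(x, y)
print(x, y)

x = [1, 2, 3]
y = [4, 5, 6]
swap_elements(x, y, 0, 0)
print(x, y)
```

Key concept: parameter rebinding vs mutation.
Step by step:
`x = [1, 2, 3]` → x = [1, 2, 3]
`y = [4, 5, 6]` → y = [4, 5, 6]
`swap_contents(x, y)` → no visible change to tracked variables
`print(x, y)` → prints [1, 2, 3] [4, 5, 6]
`x = [1, 2, 3]` → x = [1, 2, 3]
`y = [4, 5, 6]` → y = [4, 5, 6]
`swap_elements(x, y, 0, 0)` → x = [4, 2, 3]; y = [1, 5, 6]
`print(x, y)` → prints [4, 2, 3] [1, 5, 6]

Answer:
[1, 2, 3] [4, 5, 6]
[4, 2, 3] [1, 5, 6]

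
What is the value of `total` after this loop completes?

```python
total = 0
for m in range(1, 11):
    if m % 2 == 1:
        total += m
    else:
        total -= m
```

Add odd, subtract even
`total` takes the values: 0 → 1 → -1 → 2 → -2 → 3 → -3 → 4 → -4 → 5 → -5

Answer: -5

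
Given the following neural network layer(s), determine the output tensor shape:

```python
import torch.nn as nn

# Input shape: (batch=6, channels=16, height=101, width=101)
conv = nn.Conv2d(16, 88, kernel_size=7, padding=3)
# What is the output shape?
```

Input: (6, 16, 101, 101) -> Output: (6, 88, 101, 101)

Answer: (6, 88, 101, 101)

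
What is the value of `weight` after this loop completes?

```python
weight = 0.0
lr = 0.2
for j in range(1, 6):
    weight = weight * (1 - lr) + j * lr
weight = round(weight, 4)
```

Moving average with lr=0.2
`weight` takes the values: 0.0 → 0.2 → 0.56 → 1.048 → 1.6384 → 2.31072 → 2.3107

Answer: 2.3107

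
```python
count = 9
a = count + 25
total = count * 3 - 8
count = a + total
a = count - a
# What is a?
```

Trace:
`count = 9` → count = 9
`a = count + 25` → a = 34
`total = count * 3 - 8` → total = 19
`count = a + total` → count = 53
`a = count - a` → a = 19
So a = 19

Answer: 19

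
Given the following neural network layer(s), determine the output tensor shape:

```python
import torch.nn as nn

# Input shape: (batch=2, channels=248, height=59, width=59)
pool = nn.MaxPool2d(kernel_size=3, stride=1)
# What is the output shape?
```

Input: (2, 248, 59, 59) -> Output: (2, 248, 57, 57)

Answer: (2, 248, 57, 57)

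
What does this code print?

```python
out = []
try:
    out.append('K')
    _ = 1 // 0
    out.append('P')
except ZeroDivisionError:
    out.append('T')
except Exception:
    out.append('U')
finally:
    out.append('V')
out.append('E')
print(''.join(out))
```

Execution trace: 'K' (try body) → 'T' (except ZeroDivisionError) → 'V' (finally) → 'E' (after the try/except). Output: KTVE

Answer: KTVE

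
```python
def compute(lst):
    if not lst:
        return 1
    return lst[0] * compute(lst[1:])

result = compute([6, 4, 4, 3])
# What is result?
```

Product over [6, 4, 4, 3] = 6 * 4 * 4 * 3 = 288

Answer: 288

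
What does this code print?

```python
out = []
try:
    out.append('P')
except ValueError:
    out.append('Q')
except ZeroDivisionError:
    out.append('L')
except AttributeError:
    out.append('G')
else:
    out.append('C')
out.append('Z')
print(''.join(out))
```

Execution trace: 'P' (try body, no exception) → 'C' (else) → 'Z' (after the try/except). Output: PCZ

Answer: PCZ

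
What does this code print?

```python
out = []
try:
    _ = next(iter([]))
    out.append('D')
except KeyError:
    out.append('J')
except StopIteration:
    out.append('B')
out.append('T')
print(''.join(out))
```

Execution trace: 'B' (except StopIteration) → 'T' (after the try/except). Output: BT

Answer: BT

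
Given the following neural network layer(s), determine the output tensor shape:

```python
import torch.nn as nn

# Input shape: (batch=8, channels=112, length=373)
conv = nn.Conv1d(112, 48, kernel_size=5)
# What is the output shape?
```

Input: (8, 112, 373) -> Output: (8, 48, 369)

Answer: (8, 48, 369)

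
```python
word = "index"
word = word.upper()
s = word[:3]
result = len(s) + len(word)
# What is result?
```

Trace:
`word = "index"` → word = 'index'
`word = word.upper()` → word = 'INDEX'
`s = word[:3]` → s = 'IND'
`result = len(s) + len(word)` → result = 8
So result = 8

Answer: 8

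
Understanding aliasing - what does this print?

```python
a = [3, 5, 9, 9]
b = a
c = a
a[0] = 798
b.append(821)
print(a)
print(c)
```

Key concept: multiple aliases.
Step by step:
`a = [3, 5, 9, 9]` → a = [3, 5, 9, 9]
`b = a` → b = [3, 5, 9, 9] (same object as a)
`c = a` → c = [3, 5, 9, 9] (same object as a, b)
`a[0] = 798` → a = [798, 5, 9, 9] (same object as b, c); b = [798, 5, 9, 9] (same object as a, c); c = [798, 5, 9, 9] (same object as a, b)
`b.append(821)` → a = [798, 5, 9, 9, 821] (same object as b, c); b = [798, 5, 9, 9, 821] (same object as a, c); c = [798, 5, 9, 9, 821] (same object as a, b)
`print(a)` → prints [798, 5, 9, 9, 821]
`print(c)` → prints [798, 5, 9, 9, 821]

Answer:
[798, 5, 9, 9, 821]
[798, 5, 9, 9, 821]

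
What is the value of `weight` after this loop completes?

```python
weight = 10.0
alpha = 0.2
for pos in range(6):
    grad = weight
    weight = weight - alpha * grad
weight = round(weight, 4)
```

Gradient descent: w = 10.0 * (1 - 0.2)^6
`weight` takes the values: 10.0 → 8.0 → 6.4 → 5.12 → 4.096 → 3.2768 → 2.62144 → 2.6214

Answer: 2.6214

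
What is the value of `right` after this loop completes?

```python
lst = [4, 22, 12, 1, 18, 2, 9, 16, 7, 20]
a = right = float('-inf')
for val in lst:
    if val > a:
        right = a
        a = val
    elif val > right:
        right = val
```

Second largest (with repeats) in [4, 22, 12, 1, 18, 2, 9, 16, 7, 20]
`right` takes the values: -inf → 4 → 12 → 18 → 20

Answer: 20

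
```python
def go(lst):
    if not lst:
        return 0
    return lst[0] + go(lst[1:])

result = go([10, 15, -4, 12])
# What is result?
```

10 + 15 + (-4) + 12 + 0 = 33

Answer: 33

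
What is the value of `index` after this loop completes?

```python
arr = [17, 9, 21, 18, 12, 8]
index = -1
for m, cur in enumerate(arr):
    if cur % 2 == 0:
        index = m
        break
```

First even number index in [17, 9, 21, 18, 12, 8]
`index` takes the values: -1 → 3

Answer: 3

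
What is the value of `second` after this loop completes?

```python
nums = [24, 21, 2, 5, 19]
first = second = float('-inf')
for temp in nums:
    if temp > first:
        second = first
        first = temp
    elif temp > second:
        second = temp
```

Second largest (with repeats) in [24, 21, 2, 5, 19]
`second` takes the values: -inf → 21

Answer: 21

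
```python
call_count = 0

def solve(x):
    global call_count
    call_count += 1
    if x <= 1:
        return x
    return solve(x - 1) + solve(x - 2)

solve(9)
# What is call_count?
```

Calls(x) = 1 + Calls(x-1) + Calls(x-2); Calls(0)=Calls(1)=1. For x=9 this gives 109.

Answer: 109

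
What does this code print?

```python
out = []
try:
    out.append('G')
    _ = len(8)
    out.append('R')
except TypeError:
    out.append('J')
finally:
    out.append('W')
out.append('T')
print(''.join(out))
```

Execution trace: 'G' (try body) → 'J' (except TypeError) → 'W' (finally) → 'T' (after the try/except). Output: GJWT

Answer: GJWT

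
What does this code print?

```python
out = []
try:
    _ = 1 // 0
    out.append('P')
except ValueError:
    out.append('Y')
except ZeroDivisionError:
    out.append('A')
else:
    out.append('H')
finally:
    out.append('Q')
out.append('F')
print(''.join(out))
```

Execution trace: 'A' (except ZeroDivisionError) → 'Q' (finally) → 'F' (after the try/except). Output: AQF

Answer: AQF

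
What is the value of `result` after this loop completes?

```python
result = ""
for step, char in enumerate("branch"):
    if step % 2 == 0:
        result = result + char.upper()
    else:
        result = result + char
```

Uppercase even positions in 'branch'
`result` takes the values: "" → "B" → "Br" → "BrA" → "BrAn" → "BrAnC" → "BrAnCh"

Answer: "BrAnCh"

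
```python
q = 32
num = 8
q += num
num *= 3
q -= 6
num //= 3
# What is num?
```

Trace:
`q = 32` → q = 32
`num = 8` → num = 8
`q += num` → q = 40
`num *= 3` → num = 24
`q -= 6` → q = 34
`num //= 3` → num = 8
So num = 8

Answer: 8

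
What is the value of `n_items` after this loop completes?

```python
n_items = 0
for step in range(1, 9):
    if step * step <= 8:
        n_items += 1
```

Count numbers where step² ≤ 8
`n_items` takes the values: 0 → 1 → 2

Answer: 2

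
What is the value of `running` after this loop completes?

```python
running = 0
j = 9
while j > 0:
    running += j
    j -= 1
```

Sum 9 down to 1
`running` takes the values: 0 → 9 → 17 → 24 → 30 → 35 → 39 → 42 → 44 → 45

Answer: 45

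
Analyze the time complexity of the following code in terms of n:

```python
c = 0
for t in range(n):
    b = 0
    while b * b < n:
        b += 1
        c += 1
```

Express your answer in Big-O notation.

Each loop level contributes: n × √n. Multiplying the contributions gives O(n√n).

Answer: O(n√n)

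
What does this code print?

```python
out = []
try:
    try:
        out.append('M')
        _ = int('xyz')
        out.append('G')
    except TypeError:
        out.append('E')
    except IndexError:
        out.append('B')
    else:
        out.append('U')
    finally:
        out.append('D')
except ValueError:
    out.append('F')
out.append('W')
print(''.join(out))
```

Execution trace: 'M' (try body) → 'D' (finally) → 'F' (outer except ValueError) → 'W' (after the try/except). Output: MDFW

Answer: MDFW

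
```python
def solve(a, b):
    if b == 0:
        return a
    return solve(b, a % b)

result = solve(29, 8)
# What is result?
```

solve(29, 8) -> solve(8, 5) -> solve(5, 3) -> solve(3, 2) -> solve(2, 1) -> solve(1, 0) -> 1

Answer: 1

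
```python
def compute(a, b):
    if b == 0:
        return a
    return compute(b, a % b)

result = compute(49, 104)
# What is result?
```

compute(49, 104) -> compute(104, 49) -> compute(49, 6) -> compute(6, 1) -> compute(1, 0) -> 1

Answer: 1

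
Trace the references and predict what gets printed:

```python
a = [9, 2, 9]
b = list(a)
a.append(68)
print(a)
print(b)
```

Key concept: list() constructor creates copy.
Step by step:
`a = [9, 2, 9]` → a = [9, 2, 9]
`b = list(a)` → b = [9, 2, 9]
`a.append(68)` → a = [9, 2, 9, 68]
`print(a)` → prints [9, 2, 9, 68]
`print(b)` → prints [9, 2, 9]

Answer:
[9, 2, 9, 68]
[9, 2, 9]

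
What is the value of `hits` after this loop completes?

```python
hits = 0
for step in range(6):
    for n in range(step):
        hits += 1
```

Triangle number: 0+1+2+...+5
`hits` takes the values: 0 → 1 → 2 → 3 → 4 → 5 → 6 → 7 → 8 → 9 → 10 → 11 → 12 → 13 → 14 → 15

Answer: 15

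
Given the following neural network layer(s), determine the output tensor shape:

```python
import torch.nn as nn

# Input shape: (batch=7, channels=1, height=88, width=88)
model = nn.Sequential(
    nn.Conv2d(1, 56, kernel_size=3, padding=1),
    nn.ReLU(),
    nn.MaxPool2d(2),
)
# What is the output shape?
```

Input: (7, 1, 88, 88) -> after Conv2d: (7, 56, 88, 88) -> after ReLU: (7, 56, 88, 88) -> Output: (7, 56, 44, 44)

Answer: (7, 56, 44, 44)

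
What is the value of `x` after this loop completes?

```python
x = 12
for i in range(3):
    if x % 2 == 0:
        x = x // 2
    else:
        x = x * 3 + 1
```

Collatz-style transformation from 12
`x` takes the values: 12 → 6 → 3 → 10

Answer: 10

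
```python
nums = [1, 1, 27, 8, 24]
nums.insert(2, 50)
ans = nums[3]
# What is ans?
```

Trace:
`nums = [1, 1, 27, 8, 24]` → nums = [1, 1, 27, 8, 24]
`nums.insert(2, 50)` → nums = [1, 1, 50, 27, 8, 24]
`ans = nums[3]` → ans = 27
So ans = 27

Answer: 27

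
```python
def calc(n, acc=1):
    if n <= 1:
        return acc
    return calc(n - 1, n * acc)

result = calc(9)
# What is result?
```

Accumulator trace (n, acc): (9, 1) -> (8, 9) -> (7, 72) -> (6, 504) -> (5, 3024) -> (4, 15120) -> (3, 60480) -> (2, 181440) -> (1, 362880) -> return 362880

Answer: 362880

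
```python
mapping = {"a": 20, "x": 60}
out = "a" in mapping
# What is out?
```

Trace:
`mapping = {"a": 20, "x": 60}` → mapping = {'a': 20, 'x': 60}
`out = "a" in mapping` → out = True
So out = True

Answer: True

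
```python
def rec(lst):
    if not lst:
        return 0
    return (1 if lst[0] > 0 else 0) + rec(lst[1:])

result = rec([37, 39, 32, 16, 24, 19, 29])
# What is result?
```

Count of positive elements in [37, 39, 32, 16, 24, 19, 29] = 7

Answer: 7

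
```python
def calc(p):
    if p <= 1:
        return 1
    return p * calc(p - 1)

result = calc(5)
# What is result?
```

calc(5) = 5 * 4 * 3 * 2 * 1 = 120

Answer: 120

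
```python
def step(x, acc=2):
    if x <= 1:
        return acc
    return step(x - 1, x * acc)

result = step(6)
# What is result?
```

Accumulator trace (n, acc): (6, 2) -> (5, 12) -> (4, 60) -> (3, 240) -> (2, 720) -> (1, 1440) -> return 1440

Answer: 1440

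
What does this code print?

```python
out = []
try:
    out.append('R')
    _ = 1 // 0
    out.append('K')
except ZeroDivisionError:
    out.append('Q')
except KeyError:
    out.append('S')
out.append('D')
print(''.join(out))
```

Execution trace: 'R' (try body) → 'Q' (except ZeroDivisionError) → 'D' (after the try/except). Output: RQD

Answer: RQD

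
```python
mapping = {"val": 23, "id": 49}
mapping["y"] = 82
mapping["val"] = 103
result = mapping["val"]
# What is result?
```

Trace:
`mapping = {"val": 23, "id": 49}` → mapping = {'val': 23, 'id': 49}
`mapping["y"] = 82` → mapping = {'val': 23, 'id': 49, 'y': 82}
`mapping["val"] = 103` → mapping = {'val': 103, 'id': 49, 'y': 82}
`result = mapping["val"]` → result = 103
So result = 103

Answer: 103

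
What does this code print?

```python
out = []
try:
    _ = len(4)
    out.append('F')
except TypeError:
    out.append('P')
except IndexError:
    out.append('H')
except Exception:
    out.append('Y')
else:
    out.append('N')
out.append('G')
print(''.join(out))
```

Execution trace: 'P' (except TypeError) → 'G' (after the try/except). Output: PG

Answer: PG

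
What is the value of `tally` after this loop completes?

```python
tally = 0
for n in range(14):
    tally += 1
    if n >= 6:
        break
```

Loop breaks when n reaches 6, tally is 7
`tally` takes the values: 0 → 1 → 2 → 3 → 4 → 5 → 6 → 7

Answer: 7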